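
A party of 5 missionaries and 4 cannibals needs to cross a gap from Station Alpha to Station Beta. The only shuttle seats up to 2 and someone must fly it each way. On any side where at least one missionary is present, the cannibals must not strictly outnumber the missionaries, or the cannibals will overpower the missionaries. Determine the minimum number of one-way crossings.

Counting alone: each trip to Station Beta takes at most 2 across and each return brings at least 1 back, so after t trips out (and t−1 returns) at most 2t − (t−1) of the 9 are across; that first reaches 9 at t = 8, so at least 15 crossings are needed.
The plan below uses exactly 15 crossings, so it is optimal:
1. 2 cannibals → Station Beta.  (Station Alpha: 5M 2C; Station Beta: 0M 2C)
2. 1 cannibal ← Station Alpha.  (Station Alpha: 5M 3C; Station Beta: 0M 1C)
3. 2 cannibals → Station Beta.  (Station Alpha: 5M 1C; Station Beta: 0M 3C)
4. 1 cannibal ← Station Alpha.  (Station Alpha: 5M 2C; Station Beta: 0M 2C)
5. 2 missionaries → Station Beta.  (Station Alpha: 3M 2C; Station Beta: 2M 2C)
6. 1 cannibal ← Station Alpha.  (Station Alpha: 3M 3C; Station Beta: 2M 1C)
7. 1 missionary and 1 cannibal → Station Beta.  (Station Alpha: 2M 2C; Station Beta: 3M 2C)
8. 1 missionary ← Station Alpha.  (Station Alpha: 3M 2C; Station Beta: 2M 2C)
9. 1 missionary and 1 cannibal → Station Beta.  (Station Alpha: 2M 1C; Station Beta: 3M 3C)
10. 1 cannibal ← Station Alpha.  (Station Alpha: 2M 2C; Station Beta: 3M 2C)
11. 1 missionary and 1 cannibal → Station Beta.  (Station Alpha: 1M 1C; Station Beta: 4M 3C)
12. 1 missionary ← Station Alpha.  (Station Alpha: 2M 1C; Station Beta: 3M 3C)
13. 1 missionary and 1 cannibal → Station Beta.  (Station Alpha: 1M 0C; Station Beta: 4M 4C)
14. 1 cannibal ← Station Alpha.  (Station Alpha: 1M 1C; Station Beta: 4M 3C)
15. 1 missionary and 1 cannibal → Station Beta.  (Station Alpha: 0M 0C; Station Beta: 5M 4C)

15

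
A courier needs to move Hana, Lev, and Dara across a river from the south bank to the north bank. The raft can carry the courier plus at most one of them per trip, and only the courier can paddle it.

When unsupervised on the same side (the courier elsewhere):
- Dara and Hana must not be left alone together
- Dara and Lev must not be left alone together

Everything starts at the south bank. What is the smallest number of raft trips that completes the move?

Counting alone: the courier can take at most 1 across per trip to the north bank, so moving all 3 needs at least 3 loaded trips out, with a return between consecutive ones — at least 5 crossings.
The safety rule pushes this higher. Following every safe sequence of crossings, the most of the 3 that can be at the north bank as the raft arrives there on crossing 5 is 2 — never all 3.
So no plan with fewer than 7 crossings exists, and this one achieves 7:
1. Courier goes to the north bank with Dara.  [the south bank: Hana, Lev | the north bank: Dara]
2. Courier goes back to the south bank alone.  [the south bank: Hana, Lev | the north bank: Dara]
3. Courier goes to the north bank with Hana.  [the south bank: Lev | the north bank: Dara, Hana]
4. Courier goes back to the south bank with Dara.  [the south bank: Dara, Lev | the north bank: Hana]
5. Courier goes to the north bank with Lev.  [the south bank: Dara | the north bank: Hana, Lev]
6. Courier goes back to the south bank alone.  [the south bank: Dara | the north bank: Hana, Lev]
7. Courier goes to the north bank with Dara.  [the south bank: — | the north bank: Dara, Hana, Lev]

7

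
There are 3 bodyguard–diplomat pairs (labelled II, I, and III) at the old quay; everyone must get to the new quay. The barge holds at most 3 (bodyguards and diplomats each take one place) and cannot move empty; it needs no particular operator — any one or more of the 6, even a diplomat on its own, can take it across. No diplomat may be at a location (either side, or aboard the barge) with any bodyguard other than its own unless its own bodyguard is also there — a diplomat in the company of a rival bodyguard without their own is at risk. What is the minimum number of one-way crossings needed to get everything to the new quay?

Counting alone: each trip to the new quay takes at most 3 across and each return brings at least 1 back, so after t trips out (and t−1 returns) at most 3t − (t−1) of the 6 are across; that first reaches 6 at t = 3, so at least 5 crossings are needed.
The plan below uses exactly 5 crossings, so it is optimal:
1. bodyguard II and diplomat II cross → the new quay.
2. bodyguard II crosses ← the old quay.
3. bodyguard I, bodyguard II, and bodyguard III cross → the new quay.
4. diplomat II crosses ← the old quay.
5. diplomat I, diplomat II, and diplomat III cross → the new quay.

5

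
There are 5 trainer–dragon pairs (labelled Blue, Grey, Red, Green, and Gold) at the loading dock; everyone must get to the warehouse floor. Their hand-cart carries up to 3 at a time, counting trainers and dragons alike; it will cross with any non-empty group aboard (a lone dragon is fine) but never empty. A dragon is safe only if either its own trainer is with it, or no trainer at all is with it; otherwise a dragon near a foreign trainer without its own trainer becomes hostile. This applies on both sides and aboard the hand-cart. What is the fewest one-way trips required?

Counting alone: each trip to the warehouse floor takes at most 3 across and each return brings at least 1 back, so after t trips out (and t−1 returns) at most 3t − (t−1) of the 10 are across; that first reaches 10 at t = 5, so at least 9 crossings are needed.
The safety rule pushes this higher. Following every safe sequence of crossings, the most of the 10 that can be at the warehouse floor as the hand-cart arrives there on crossing 9 is 9 — never all 10.
So no plan with fewer than 11 crossings exists, and this one achieves 11:
1. dragon Blue and trainer Blue cross → the warehouse floor.
2. trainer Blue crosses ← the loading dock.
3. dragon Green, dragon Grey, and dragon Red cross → the warehouse floor.
4. dragon Blue crosses ← the loading dock.
5. trainer Green, trainer Grey, and trainer Red cross → the warehouse floor.
6. dragon Grey and trainer Grey cross ← the loading dock.
7. trainer Blue, trainer Gold, and trainer Grey cross → the warehouse floor.
8. dragon Red crosses ← the loading dock.
9. dragon Blue and dragon Grey cross → the warehouse floor.
10. dragon Blue crosses ← the loading dock.
11. dragon Blue, dragon Gold, and dragon Red cross → the warehouse floor.

11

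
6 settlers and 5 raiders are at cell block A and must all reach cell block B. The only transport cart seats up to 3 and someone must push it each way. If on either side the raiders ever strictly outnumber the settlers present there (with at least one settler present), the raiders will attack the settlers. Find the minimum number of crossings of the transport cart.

Counting alone: each trip to cell block B takes at most 3 across and each return brings at least 1 back, so after t trips out (and t−1 returns) at most 3t − (t−1) of the 11 are across; that first reaches 11 at t = 5, so at least 9 crossings are needed.
The plan below uses exactly 9 crossings, so it is optimal:
1. 3 raiders → cell block B.  (cell block A: 6S 2R; cell block B: 0S 3R)
2. 1 raider ← cell block A.  (cell block A: 6S 3R; cell block B: 0S 2R)
3. 3 settlers → cell block B.  (cell block A: 3S 3R; cell block B: 3S 2R)
4. 1 settler ← cell block A.  (cell block A: 4S 3R; cell block B: 2S 2R)
5. 2 settlers and 1 raider → cell block B.  (cell block A: 2S 2R; cell block B: 4S 3R)
6. 1 settler ← cell block A.  (cell block A: 3S 2R; cell block B: 3S 3R)
7. 2 settlers and 1 raider → cell block B.  (cell block A: 1S 1R; cell block B: 5S 4R)
8. 1 settler ← cell block A.  (cell block A: 2S 1R; cell block B: 4S 4R)
9. 2 settlers and 1 raider → cell block B.  (cell block A: 0S 0R; cell block B: 6S 5R)

9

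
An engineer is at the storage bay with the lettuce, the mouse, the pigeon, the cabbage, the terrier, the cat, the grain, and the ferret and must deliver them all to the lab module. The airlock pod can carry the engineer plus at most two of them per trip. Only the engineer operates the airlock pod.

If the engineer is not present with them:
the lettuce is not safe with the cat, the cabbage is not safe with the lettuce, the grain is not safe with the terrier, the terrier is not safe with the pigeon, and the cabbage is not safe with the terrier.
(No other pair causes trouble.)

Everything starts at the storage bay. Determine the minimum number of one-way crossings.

Counting alone: the engineer can take at most 2 across per trip to the lab module, so moving all 8 needs at least 4 loaded trips out, with a return between consecutive ones — at least 7 crossings.
The safety rule pushes this higher. Following every safe sequence of crossings, the most of the 8 that can be at the lab module as the airlock pod arrives there on crossing 7 is 7 — never all 8.
So no plan with fewer than 9 crossings exists, and this one achieves 9:
1. Engineer goes to the lab module with the lettuce and the terrier.
2. Engineer goes back to the storage bay alone.
3. Engineer goes to the lab module with the mouse and the pigeon.
4. Engineer goes back to the storage bay with the terrier.
5. Engineer goes to the lab module with the cabbage and the grain.
6. Engineer goes back to the storage bay with the lettuce.
7. Engineer goes to the lab module with the cat and the ferret.
8. Engineer goes back to the storage bay alone.
9. Engineer goes to the lab module with the lettuce and the terrier.

9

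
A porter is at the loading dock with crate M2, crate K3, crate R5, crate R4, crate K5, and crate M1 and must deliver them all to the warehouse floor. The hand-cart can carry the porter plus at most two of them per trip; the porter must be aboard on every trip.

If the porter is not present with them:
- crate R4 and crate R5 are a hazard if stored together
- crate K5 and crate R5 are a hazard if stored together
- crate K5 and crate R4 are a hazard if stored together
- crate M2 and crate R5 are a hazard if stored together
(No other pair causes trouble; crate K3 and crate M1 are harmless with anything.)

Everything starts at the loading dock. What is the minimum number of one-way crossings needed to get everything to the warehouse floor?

Counting alone: the porter can take at most 2 across per trip to the warehouse floor, so moving all 6 needs at least 3 loaded trips out, with a return between consecutive ones — at least 5 crossings.
The safety rule pushes this higher. Following every safe sequence of crossings, the most of the 6 that can be at the warehouse floor as the hand-cart arrives there on crossings 5, 7 is 4, 5 respectively — never all 6.
So no plan with fewer than 9 crossings exists, and this one achieves 9:
1. Porter goes to the warehouse floor with crate R4 and crate R5.  [the loading dock: crate K3, crate K5, crate M1, crate M2 | the warehouse floor: crate R4, crate R5]
2. Porter goes back to the loading dock with crate R5.  [the loading dock: crate K3, crate K5, crate M1, crate M2, crate R5 | the warehouse floor: crate R4]
3. Porter goes to the warehouse floor with crate M2 and crate R5.  [the loading dock: crate K3, crate K5, crate M1 | the warehouse floor: crate M2, crate R4, crate R5]
4. Porter goes back to the loading dock with crate R5.  [the loading dock: crate K3, crate K5, crate M1, crate R5 | the warehouse floor: crate M2, crate R4]
5. Porter goes to the warehouse floor with crate K3 and crate R5.  [the loading dock: crate K5, crate M1 | the warehouse floor: crate K3, crate M2, crate R4, crate R5]
6. Porter goes back to the loading dock with crate R5.  [the loading dock: crate K5, crate M1, crate R5 | the warehouse floor: crate K3, crate M2, crate R4]
7. Porter goes to the warehouse floor with crate M1 and crate R5.  [the loading dock: crate K5 | the warehouse floor: crate K3, crate M1, crate M2, crate R4, crate R5]
8. Porter goes back to the loading dock with crate R5.  [the loading dock: crate K5, crate R5 | the warehouse floor: crate K3, crate M1, crate M2, crate R4]
9. Porter goes to the warehouse floor with crate K5 and crate R5.  [the loading dock: — | the warehouse floor: crate K3, crate K5, crate M1, crate M2, crate R4, crate R5]

9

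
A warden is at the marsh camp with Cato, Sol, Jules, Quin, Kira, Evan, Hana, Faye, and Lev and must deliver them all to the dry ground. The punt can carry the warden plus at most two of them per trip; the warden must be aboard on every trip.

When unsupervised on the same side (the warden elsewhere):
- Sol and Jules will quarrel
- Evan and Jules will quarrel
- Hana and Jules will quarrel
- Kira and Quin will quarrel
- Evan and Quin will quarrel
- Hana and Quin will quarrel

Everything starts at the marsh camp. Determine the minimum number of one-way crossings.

11

Counting alone: the warden can take at most 2 across per trip to the dry ground, so moving all 9 needs at least 5 loaded trips out, with a return between consecutive ones — at least 9 crossings.
The safety rule pushes this higher. Following every safe sequence of crossings, the most of the 9 that can be at the dry ground as the punt arrives there on crossing 9 is 8 — never all 9.
So no plan with fewer than 11 crossings exists, and this one achieves 11:
1. Warden goes to the dry ground with Jules and Quin.
2. Warden goes back to the marsh camp alone.
3. Warden goes to the dry ground with Cato.
4. Warden goes back to the marsh camp alone.
5. Warden goes to the dry ground with Kira and Sol.
6. Warden goes back to the marsh camp with Jules and Quin.
7. Warden goes to the dry ground with Evan and Hana.
8. Warden goes back to the marsh camp alone.
9. Warden goes to the dry ground with Faye and Lev.
10. Warden goes back to the marsh camp alone.
11. Warden goes to the dry ground with Jules and Quin.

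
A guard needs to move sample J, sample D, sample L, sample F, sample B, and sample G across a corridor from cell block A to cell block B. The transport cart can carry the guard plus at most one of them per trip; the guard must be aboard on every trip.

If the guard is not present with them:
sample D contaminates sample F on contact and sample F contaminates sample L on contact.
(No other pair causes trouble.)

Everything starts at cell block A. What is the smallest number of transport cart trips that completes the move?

Counting alone: the guard can take at most 1 across per trip to cell block B, so moving all 6 needs at least 6 loaded trips out, with a return between consecutive ones — at least 11 crossings.
The safety rule pushes this higher. Following every safe sequence of crossings, the most of the 6 that can be at cell block B as the transport cart arrives there on crossing 11 is 5 — never all 6.
So no plan with fewer than 13 crossings exists, and this one achieves 13:
1. Guard goes to cell block B with sample F.
2. Guard goes back to cell block A alone.
3. Guard goes to cell block B with sample J.
4. Guard goes back to cell block A alone.
5. Guard goes to cell block B with sample D.
6. Guard goes back to cell block A with sample F.
7. Guard goes to cell block B with sample L.
8. Guard goes back to cell block A alone.
9. Guard goes to cell block B with sample B.
10. Guard goes back to cell block A alone.
11. Guard goes to cell block B with sample G.
12. Guard goes back to cell block A alone.
13. Guard goes to cell block B with sample F.

13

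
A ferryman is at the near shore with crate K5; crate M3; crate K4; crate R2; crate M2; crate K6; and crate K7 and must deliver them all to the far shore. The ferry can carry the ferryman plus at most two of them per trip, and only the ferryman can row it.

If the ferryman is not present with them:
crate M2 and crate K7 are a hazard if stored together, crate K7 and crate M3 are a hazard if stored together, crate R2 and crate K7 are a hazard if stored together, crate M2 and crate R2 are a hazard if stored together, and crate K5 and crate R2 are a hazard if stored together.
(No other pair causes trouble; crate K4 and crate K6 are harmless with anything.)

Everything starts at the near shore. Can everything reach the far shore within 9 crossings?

Counting alone: the ferryman can take at most 2 across per trip to the far shore, so moving all 7 needs at least 4 loaded trips out, with a return between consecutive ones — at least 7 crossings.
The safety rule pushes this higher. Following every safe sequence of crossings, the most of the 7 that can be at the far shore as the ferry arrives there on crossings 7, 9 is 5, 6 respectively — never all 7.
So the move cannot be finished within 9 crossings. (The shortest complete plan takes 11:)
1. Ferryman goes to the far shore with crate K7 and crate R2.
2. Ferryman goes back to the near shore with crate R2.
3. Ferryman goes to the far shore with crate K5 and crate R2.
4. Ferryman goes back to the near shore with crate R2.
5. Ferryman goes to the far shore with crate M2 and crate M3.
6. Ferryman goes back to the near shore with crate K7.
7. Ferryman goes to the far shore with crate K4 and crate R2.
8. Ferryman goes back to the near shore with crate R2.
9. Ferryman goes to the far shore with crate K6 and crate R2.
10. Ferryman goes back to the near shore with crate R2.
11. Ferryman goes to the far shore with crate K7 and crate R2.

No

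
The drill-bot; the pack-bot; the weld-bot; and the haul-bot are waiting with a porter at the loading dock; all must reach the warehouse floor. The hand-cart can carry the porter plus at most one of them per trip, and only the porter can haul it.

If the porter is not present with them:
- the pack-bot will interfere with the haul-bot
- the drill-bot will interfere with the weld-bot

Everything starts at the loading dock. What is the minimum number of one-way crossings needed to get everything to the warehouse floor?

Whatever the first load, the items left behind include a forbidden pair without the porter. No opening move is safe, so no plan exists.

impossible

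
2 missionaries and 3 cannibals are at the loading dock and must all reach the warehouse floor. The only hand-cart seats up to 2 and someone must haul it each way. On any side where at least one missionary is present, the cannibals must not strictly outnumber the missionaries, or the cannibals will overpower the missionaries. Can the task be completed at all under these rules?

No

The cannibals already outnumber the missionaries at the loading dock before anyone moves, so the starting position itself is disallowed.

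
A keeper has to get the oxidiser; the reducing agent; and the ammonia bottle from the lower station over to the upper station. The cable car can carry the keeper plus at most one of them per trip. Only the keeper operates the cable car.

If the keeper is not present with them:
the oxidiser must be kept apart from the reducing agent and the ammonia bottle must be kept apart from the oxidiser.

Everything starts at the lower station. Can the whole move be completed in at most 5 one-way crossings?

No

Counting alone: the keeper can take at most 1 across per trip to the upper station, so moving all 3 needs at least 3 loaded trips out, with a return between consecutive ones — at least 5 crossings.
The safety rule pushes this higher. Following every safe sequence of crossings, the most of the 3 that can be at the upper station as the cable car arrives there on crossing 5 is 2 — never all 3.
So the move cannot be finished within 5 crossings. (The shortest complete plan takes 7:)
1. Keeper goes to the upper station with the oxidiser.  [the lower station: the ammonia bottle, the reducing agent | the upper station: the oxidiser]
2. Keeper goes back to the lower station alone.  [the lower station: the ammonia bottle, the reducing agent | the upper station: the oxidiser]
3. Keeper goes to the upper station with the reducing agent.  [the lower station: the ammonia bottle | the upper station: the oxidiser, the reducing agent]
4. Keeper goes back to the lower station with the oxidiser.  [the lower station: the ammonia bottle, the oxidiser | the upper station: the reducing agent]
5. Keeper goes to the upper station with the ammonia bottle.  [the lower station: the oxidiser | the upper station: the ammonia bottle, the reducing agent]
6. Keeper goes back to the lower station alone.  [the lower station: the oxidiser | the upper station: the ammonia bottle, the reducing agent]
7. Keeper goes to the upper station with the oxidiser.  [the lower station: — | the upper station: the ammonia bottle, the oxidiser, the reducing agent]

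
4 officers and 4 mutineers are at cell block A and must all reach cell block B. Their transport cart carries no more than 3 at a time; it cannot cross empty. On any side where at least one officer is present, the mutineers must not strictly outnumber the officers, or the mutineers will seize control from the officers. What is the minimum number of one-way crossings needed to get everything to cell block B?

Counting alone: each trip to cell block B takes at most 3 across and each return brings at least 1 back, so after t trips out (and t−1 returns) at most 3t − (t−1) of the 8 are across; that first reaches 8 at t = 4, so at least 7 crossings are needed.
The safety rule pushes this higher. Following every safe sequence of crossings, the most of the 8 that can be at cell block B as the transport cart arrives there on crossing 7 is 7 — never all 8.
So no plan with fewer than 9 crossings exists, and this one achieves 9:
1. 2 mutineers → cell block B.  (cell block A: 4O 2M; cell block B: 0O 2M)
2. 1 mutineer ← cell block A.  (cell block A: 4O 3M; cell block B: 0O 1M)
3. 3 mutineers → cell block B.  (cell block A: 4O 0M; cell block B: 0O 4M)
4. 1 mutineer ← cell block A.  (cell block A: 4O 1M; cell block B: 0O 3M)
5. 3 officers → cell block B.  (cell block A: 1O 1M; cell block B: 3O 3M)
6. 1 officer and 1 mutineer ← cell block A.  (cell block A: 2O 2M; cell block B: 2O 2M)
7. 2 officers → cell block B.  (cell block A: 0O 2M; cell block B: 4O 2M)
8. 1 mutineer ← cell block A.  (cell block A: 0O 3M; cell block B: 4O 1M)
9. 3 mutineers → cell block B.  (cell block A: 0O 0M; cell block B: 4O 4M)

9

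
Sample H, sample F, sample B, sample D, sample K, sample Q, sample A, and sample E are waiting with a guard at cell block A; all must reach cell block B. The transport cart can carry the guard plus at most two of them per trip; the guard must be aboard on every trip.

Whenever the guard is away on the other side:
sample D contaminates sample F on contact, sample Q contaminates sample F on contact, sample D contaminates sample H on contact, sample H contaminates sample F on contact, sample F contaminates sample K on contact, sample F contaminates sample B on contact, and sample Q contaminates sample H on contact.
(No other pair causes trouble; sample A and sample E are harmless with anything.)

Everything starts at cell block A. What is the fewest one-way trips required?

Counting alone: the guard can take at most 2 across per trip to cell block B, so moving all 8 needs at least 4 loaded trips out, with a return between consecutive ones — at least 7 crossings.
The safety rule pushes this higher. Following every safe sequence of crossings, the most of the 8 that can be at cell block B as the transport cart arrives there on crossings 7, 9, 11 is 5, 6, 7 respectively — never all 8.
So no plan with fewer than 13 crossings exists, and this one achieves 13:
1. Guard goes to cell block B with sample F and sample H.
2. Guard goes back to cell block A with sample H.
3. Guard goes to cell block B with sample B and sample H.
4. Guard goes back to cell block A with sample F.
5. Guard goes to cell block B with sample F and sample K.
6. Guard goes back to cell block A with sample F.
7. Guard goes to cell block B with sample A and sample F.
8. Guard goes back to cell block A with sample F.
9. Guard goes to cell block B with sample E and sample F.
10. Guard goes back to cell block A with sample F.
11. Guard goes to cell block B with sample D and sample Q.
12. Guard goes back to cell block A with sample H.
13. Guard goes to cell block B with sample F and sample H.

13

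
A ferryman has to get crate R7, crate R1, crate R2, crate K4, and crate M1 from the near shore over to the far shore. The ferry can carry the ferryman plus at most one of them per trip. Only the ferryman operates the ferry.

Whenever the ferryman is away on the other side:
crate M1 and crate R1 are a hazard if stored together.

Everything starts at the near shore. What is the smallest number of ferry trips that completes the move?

Counting alone: the ferryman can take at most 1 across per trip to the far shore, so moving all 5 needs at least 5 loaded trips out, with a return between consecutive ones — at least 9 crossings.
The plan below uses exactly 9 crossings, so it is optimal:
1. Ferryman goes to the far shore with crate R1.  [the near shore: crate K4, crate M1, crate R2, crate R7 | the far shore: crate R1]
2. Ferryman goes back to the near shore alone.  [the near shore: crate K4, crate M1, crate R2, crate R7 | the far shore: crate R1]
3. Ferryman goes to the far shore with crate R7.  [the near shore: crate K4, crate M1, crate R2 | the far shore: crate R1, crate R7]
4. Ferryman goes back to the near shore alone.  [the near shore: crate K4, crate M1, crate R2 | the far shore: crate R1, crate R7]
5. Ferryman goes to the far shore with crate R2.  [the near shore: crate K4, crate M1 | the far shore: crate R1, crate R2, crate R7]
6. Ferryman goes back to the near shore alone.  [the near shore: crate K4, crate M1 | the far shore: crate R1, crate R2, crate R7]
7. Ferryman goes to the far shore with crate K4.  [the near shore: crate M1 | the far shore: crate K4, crate R1, crate R2, crate R7]
8. Ferryman goes back to the near shore alone.  [the near shore: crate M1 | the far shore: crate K4, crate R1, crate R2, crate R7]
9. Ferryman goes to the far shore with crate M1.  [the near shore: — | the far shore: crate K4, crate M1, crate R1, crate R2, crate R7]

9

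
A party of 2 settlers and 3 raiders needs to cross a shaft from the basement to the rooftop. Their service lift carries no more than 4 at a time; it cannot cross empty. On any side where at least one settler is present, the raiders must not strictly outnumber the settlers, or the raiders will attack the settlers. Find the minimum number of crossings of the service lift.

impossible

The raiders already outnumber the settlers at the basement before anyone moves, so the starting position itself is disallowed.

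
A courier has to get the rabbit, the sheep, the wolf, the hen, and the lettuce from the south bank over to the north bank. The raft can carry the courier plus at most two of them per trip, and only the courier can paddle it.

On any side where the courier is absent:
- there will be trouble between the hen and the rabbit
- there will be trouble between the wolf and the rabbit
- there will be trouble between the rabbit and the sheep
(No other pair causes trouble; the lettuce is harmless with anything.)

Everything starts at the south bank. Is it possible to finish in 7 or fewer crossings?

Yes

Yes — this plan uses 5 crossings (≤ 7):
1. Courier goes to the north bank with the rabbit and the sheep.  [the south bank: the hen, the lettuce, the wolf | the north bank: the rabbit, the sheep]
2. Courier goes back to the south bank with the rabbit.  [the south bank: the hen, the lettuce, the rabbit, the wolf | the north bank: the sheep]
3. Courier goes to the north bank with the hen and the wolf.  [the south bank: the lettuce, the rabbit | the north bank: the hen, the sheep, the wolf]
4. Courier goes back to the south bank alone.  [the south bank: the lettuce, the rabbit | the north bank: the hen, the sheep, the wolf]
5. Courier goes to the north bank with the lettuce and the rabbit.  [the south bank: — | the north bank: the hen, the lettuce, the rabbit, the sheep, the wolf]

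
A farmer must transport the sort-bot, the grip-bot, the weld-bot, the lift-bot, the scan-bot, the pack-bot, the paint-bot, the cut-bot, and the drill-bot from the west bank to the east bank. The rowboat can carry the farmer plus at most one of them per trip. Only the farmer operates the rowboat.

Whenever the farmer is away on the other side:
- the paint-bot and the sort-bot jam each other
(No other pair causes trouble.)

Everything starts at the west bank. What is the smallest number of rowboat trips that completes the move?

Counting alone: the farmer can take at most 1 across per trip to the east bank, so moving all 9 needs at least 9 loaded trips out, with a return between consecutive ones — at least 17 crossings.
The plan below uses exactly 17 crossings, so it is optimal:
1. Farmer goes to the east bank with the sort-bot.  [the west bank: the cut-bot, the drill-bot, the grip-bot, the lift-bot, the pack-bot, the paint-bot, the scan-bot, the weld-bot | the east bank: the sort-bot]
2. Farmer goes back to the west bank alone.  [the west bank: the cut-bot, the drill-bot, the grip-bot, the lift-bot, the pack-bot, the paint-bot, the scan-bot, the weld-bot | the east bank: the sort-bot]
3. Farmer goes to the east bank with the grip-bot.  [the west bank: the cut-bot, the drill-bot, the lift-bot, the pack-bot, the paint-bot, the scan-bot, the weld-bot | the east bank: the grip-bot, the sort-bot]
4. Farmer goes back to the west bank alone.  [the west bank: the cut-bot, the drill-bot, the lift-bot, the pack-bot, the paint-bot, the scan-bot, the weld-bot | the east bank: the grip-bot, the sort-bot]
5. Farmer goes to the east bank with the weld-bot.  [the west bank: the cut-bot, the drill-bot, the lift-bot, the pack-bot, the paint-bot, the scan-bot | the east bank: the grip-bot, the sort-bot, the weld-bot]
6. Farmer goes back to the west bank alone.  [the west bank: the cut-bot, the drill-bot, the lift-bot, the pack-bot, the paint-bot, the scan-bot | the east bank: the grip-bot, the sort-bot, the weld-bot]
7. Farmer goes to the east bank with the lift-bot.  [the west bank: the cut-bot, the drill-bot, the pack-bot, the paint-bot, the scan-bot | the east bank: the grip-bot, the lift-bot, the sort-bot, the weld-bot]
8. Farmer goes back to the west bank alone.  [the west bank: the cut-bot, the drill-bot, the pack-bot, the paint-bot, the scan-bot | the east bank: the grip-bot, the lift-bot, the sort-bot, the weld-bot]
9. Farmer goes to the east bank with the scan-bot.  [the west bank: the cut-bot, the drill-bot, the pack-bot, the paint-bot | the east bank: the grip-bot, the lift-bot, the scan-bot, the sort-bot, the weld-bot]
10. Farmer goes back to the west bank alone.  [the west bank: the cut-bot, the drill-bot, the pack-bot, the paint-bot | the east bank: the grip-bot, the lift-bot, the scan-bot, the sort-bot, the weld-bot]
11. Farmer goes to the east bank with the pack-bot.  [the west bank: the cut-bot, the drill-bot, the paint-bot | the east bank: the grip-bot, the lift-bot, the pack-bot, the scan-bot, the sort-bot, the weld-bot]
12. Farmer goes back to the west bank alone.  [the west bank: the cut-bot, the drill-bot, the paint-bot | the east bank: the grip-bot, the lift-bot, the pack-bot, the scan-bot, the sort-bot, the weld-bot]
13. Farmer goes to the east bank with the cut-bot.  [the west bank: the drill-bot, the paint-bot | the east bank: the cut-bot, the grip-bot, the lift-bot, the pack-bot, the scan-bot, the sort-bot, the weld-bot]
14. Farmer goes back to the west bank alone.  [the west bank: the drill-bot, the paint-bot | the east bank: the cut-bot, the grip-bot, the lift-bot, the pack-bot, the scan-bot, the sort-bot, the weld-bot]
15. Farmer goes to the east bank with the drill-bot.  [the west bank: the paint-bot | the east bank: the cut-bot, the drill-bot, the grip-bot, the lift-bot, the pack-bot, the scan-bot, the sort-bot, the weld-bot]
16. Farmer goes back to the west bank alone.  [the west bank: the paint-bot | the east bank: the cut-bot, the drill-bot, the grip-bot, the lift-bot, the pack-bot, the scan-bot, the sort-bot, the weld-bot]
17. Farmer goes to the east bank with the paint-bot.  [the west bank: — | the east bank: the cut-bot, the drill-bot, the grip-bot, the lift-bot, the pack-bot, the paint-bot, the scan-bot, the sort-bot, the weld-bot]

17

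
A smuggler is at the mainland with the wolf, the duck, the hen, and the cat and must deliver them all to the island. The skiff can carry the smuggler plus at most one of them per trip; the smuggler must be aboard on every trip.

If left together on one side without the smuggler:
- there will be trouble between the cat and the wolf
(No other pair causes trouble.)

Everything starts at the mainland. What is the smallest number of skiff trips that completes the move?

7

Counting alone: the smuggler can take at most 1 across per trip to the island, so moving all 4 needs at least 4 loaded trips out, with a return between consecutive ones — at least 7 crossings.
The plan below uses exactly 7 crossings, so it is optimal:
1. Smuggler goes to the island with the wolf.  [the mainland: the cat, the duck, the hen | the island: the wolf]
2. Smuggler goes back to the mainland alone.  [the mainland: the cat, the duck, the hen | the island: the wolf]
3. Smuggler goes to the island with the duck.  [the mainland: the cat, the hen | the island: the duck, the wolf]
4. Smuggler goes back to the mainland alone.  [the mainland: the cat, the hen | the island: the duck, the wolf]
5. Smuggler goes to the island with the hen.  [the mainland: the cat | the island: the duck, the hen, the wolf]
6. Smuggler goes back to the mainland alone.  [the mainland: the cat | the island: the duck, the hen, the wolf]
7. Smuggler goes to the island with the cat.  [the mainland: — | the island: the cat, the duck, the hen, the wolf]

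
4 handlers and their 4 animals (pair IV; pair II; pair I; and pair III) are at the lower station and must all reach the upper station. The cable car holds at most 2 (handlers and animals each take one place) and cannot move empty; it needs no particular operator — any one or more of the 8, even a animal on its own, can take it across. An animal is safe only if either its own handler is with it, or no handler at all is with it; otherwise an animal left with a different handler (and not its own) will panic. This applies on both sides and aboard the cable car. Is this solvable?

No

Following every safe sequence of crossings from the start, the most of the 8 that can be at the upper station as the cable car arrives there on crossings 1, 3, 5 is 2, 3, 4 respectively; the best ever achieved is 4 of 8.
From crossing 7 on, no configuration arises that was not already reachable earlier: only 44 distinct safe configurations (who is on which side, and where the cable car is) can ever be reached, none of them has everyone across, and every continuation just revisits them. So no valid plan exists.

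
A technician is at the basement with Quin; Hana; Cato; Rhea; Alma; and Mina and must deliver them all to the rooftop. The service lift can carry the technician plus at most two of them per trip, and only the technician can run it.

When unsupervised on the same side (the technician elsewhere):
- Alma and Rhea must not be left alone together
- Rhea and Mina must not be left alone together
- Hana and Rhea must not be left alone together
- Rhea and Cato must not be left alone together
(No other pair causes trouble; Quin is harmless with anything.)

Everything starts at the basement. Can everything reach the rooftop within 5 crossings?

Counting alone: the technician can take at most 2 across per trip to the rooftop, so moving all 6 needs at least 3 loaded trips out, with a return between consecutive ones — at least 5 crossings.
The safety rule pushes this higher. Following every safe sequence of crossings, the most of the 6 that can be at the rooftop as the service lift arrives there on crossing 5 is 5 — never all 6.
So the move cannot be finished within 5 crossings. (The shortest complete plan takes 7:)
1. Technician goes to the rooftop with Rhea.
2. Technician goes back to the basement alone.
3. Technician goes to the rooftop with Cato and Hana.
4. Technician goes back to the basement with Rhea.
5. Technician goes to the rooftop with Alma and Mina.
6. Technician goes back to the basement alone.
7. Technician goes to the rooftop with Quin and Rhea.

No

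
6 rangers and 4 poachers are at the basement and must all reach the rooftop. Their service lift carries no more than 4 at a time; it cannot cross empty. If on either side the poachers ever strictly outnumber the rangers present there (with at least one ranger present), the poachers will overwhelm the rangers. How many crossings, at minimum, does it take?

5

Counting alone: each trip to the rooftop takes at most 4 across and each return brings at least 1 back, so after t trips out (and t−1 returns) at most 4t − (t−1) of the 10 are across; that first reaches 10 at t = 3, so at least 5 crossings are needed.
The plan below uses exactly 5 crossings, so it is optimal:
1. 4 poachers → the rooftop.  (the basement: 6R 0P; the rooftop: 0R 4P)
2. 1 poacher ← the basement.  (the basement: 6R 1P; the rooftop: 0R 3P)
3. 4 rangers → the rooftop.  (the basement: 2R 1P; the rooftop: 4R 3P)
4. 1 poacher ← the basement.  (the basement: 2R 2P; the rooftop: 4R 2P)
5. 2 rangers and 2 poachers → the rooftop.  (the basement: 0R 0P; the rooftop: 6R 4P)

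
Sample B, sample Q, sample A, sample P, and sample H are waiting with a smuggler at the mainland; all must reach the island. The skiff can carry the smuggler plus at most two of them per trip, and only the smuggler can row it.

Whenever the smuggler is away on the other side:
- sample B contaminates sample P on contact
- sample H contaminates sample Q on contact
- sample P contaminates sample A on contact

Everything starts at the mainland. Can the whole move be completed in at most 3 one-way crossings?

No

Counting alone: the smuggler can take at most 2 across per trip to the island, so moving all 5 needs at least 3 loaded trips out, with a return between consecutive ones — at least 5 crossings.
Since 3 < 5, 3 crossings cannot be enough. (The shortest complete plan in fact takes 5:)
1. Smuggler goes to the island with sample P and sample Q.  [the mainland: sample A, sample B, sample H | the island: sample P, sample Q]
2. Smuggler goes back to the mainland alone.  [the mainland: sample A, sample B, sample H | the island: sample P, sample Q]
3. Smuggler goes to the island with sample A and sample B.  [the mainland: sample H | the island: sample A, sample B, sample P, sample Q]
4. Smuggler goes back to the mainland with sample P.  [the mainland: sample H, sample P | the island: sample A, sample B, sample Q]
5. Smuggler goes to the island with sample H and sample P.  [the mainland: — | the island: sample A, sample B, sample H, sample P, sample Q]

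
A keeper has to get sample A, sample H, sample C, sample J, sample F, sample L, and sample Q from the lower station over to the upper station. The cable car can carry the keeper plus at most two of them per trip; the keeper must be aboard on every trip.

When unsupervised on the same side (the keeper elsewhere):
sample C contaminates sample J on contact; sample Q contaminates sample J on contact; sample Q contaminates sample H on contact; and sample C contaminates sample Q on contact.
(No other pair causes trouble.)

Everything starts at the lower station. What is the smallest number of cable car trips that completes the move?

11

Counting alone: the keeper can take at most 2 across per trip to the upper station, so moving all 7 needs at least 4 loaded trips out, with a return between consecutive ones — at least 7 crossings.
The safety rule pushes this higher. Following every safe sequence of crossings, the most of the 7 that can be at the upper station as the cable car arrives there on crossings 7, 9 is 5, 6 respectively — never all 7.
So no plan with fewer than 11 crossings exists, and this one achieves 11:
1. Keeper goes to the upper station with sample C and sample Q.
2. Keeper goes back to the lower station with sample C.
3. Keeper goes to the upper station with sample A and sample C.
4. Keeper goes back to the lower station with sample C.
5. Keeper goes to the upper station with sample C and sample H.
6. Keeper goes back to the lower station with sample Q.
7. Keeper goes to the upper station with sample F and sample J.
8. Keeper goes back to the lower station with sample C.
9. Keeper goes to the upper station with sample C and sample L.
10. Keeper goes back to the lower station with sample C.
11. Keeper goes to the upper station with sample C and sample Q.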